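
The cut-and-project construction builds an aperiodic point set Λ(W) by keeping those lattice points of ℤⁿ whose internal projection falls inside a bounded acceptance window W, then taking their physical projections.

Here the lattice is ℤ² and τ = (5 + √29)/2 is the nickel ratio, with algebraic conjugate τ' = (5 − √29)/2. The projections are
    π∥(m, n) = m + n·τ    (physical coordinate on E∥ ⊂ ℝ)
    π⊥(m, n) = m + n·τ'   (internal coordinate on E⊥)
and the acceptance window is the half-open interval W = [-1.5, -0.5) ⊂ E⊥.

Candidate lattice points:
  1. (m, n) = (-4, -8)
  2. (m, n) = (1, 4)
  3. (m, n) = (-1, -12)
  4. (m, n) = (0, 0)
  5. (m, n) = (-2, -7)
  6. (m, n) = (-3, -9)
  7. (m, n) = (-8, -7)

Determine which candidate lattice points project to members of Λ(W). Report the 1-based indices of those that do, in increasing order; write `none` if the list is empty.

5, 6

Numerically τ ≈ 5.19258 and τ' = −1/τ ≈ -0.19258.
candidate 1: (m,n)=(-4,-8) → π∥ = -4-8·τ ≈ -45.54066, π⊥ = -4-8·τ' ≈ -2.45934 ∉ [-1.5, -0.5) ⇒ out
candidate 2: (m,n)=(1,4) → π∥ = 1+4·τ ≈ 21.77033, π⊥ = 1+4·τ' ≈ 0.22967 ∉ [-1.5, -0.5) ⇒ out
candidate 3: (m,n)=(-1,-12) → π∥ = -1-12·τ ≈ -63.31099, π⊥ = -1-12·τ' ≈ 1.31099 ∉ [-1.5, -0.5) ⇒ out
candidate 4: (m,n)=(0,0) → π∥ = 0+0·τ ≈ 0.00000, π⊥ = 0+0·τ' ≈ 0.00000 ∉ [-1.5, -0.5) ⇒ out
candidate 5: (m,n)=(-2,-7) → π∥ = -2-7·τ ≈ -38.34808, π⊥ = -2-7·τ' ≈ -0.65192 ∈ [-1.5, -0.5) ⇒ IN Λ
candidate 6: (m,n)=(-3,-9) → π∥ = -3-9·τ ≈ -49.73324, π⊥ = -3-9·τ' ≈ -1.26676 ∈ [-1.5, -0.5) ⇒ IN Λ
candidate 7: (m,n)=(-8,-7) → π∥ = -8-7·τ ≈ -44.34808, π⊥ = -8-7·τ' ≈ -6.65192 ∉ [-1.5, -0.5) ⇒ out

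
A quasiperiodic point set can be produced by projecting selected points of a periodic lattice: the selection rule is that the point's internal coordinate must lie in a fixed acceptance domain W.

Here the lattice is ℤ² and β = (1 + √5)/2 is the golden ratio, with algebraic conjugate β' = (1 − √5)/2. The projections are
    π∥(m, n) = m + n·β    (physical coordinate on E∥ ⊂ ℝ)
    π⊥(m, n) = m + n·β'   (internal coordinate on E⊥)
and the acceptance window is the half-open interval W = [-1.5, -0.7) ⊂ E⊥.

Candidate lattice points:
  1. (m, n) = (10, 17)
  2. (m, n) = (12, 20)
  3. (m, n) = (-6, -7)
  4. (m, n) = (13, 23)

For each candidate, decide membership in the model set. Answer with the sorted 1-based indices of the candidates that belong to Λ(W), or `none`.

Numerically β ≈ 1.618034 and β' = −1/β ≈ -0.618034.
#1 (10,17): internal coord 10 + (17)·β' = -0.506578; -0.506578 ∉ [-1.5, -0.7) → out
#2 (12,20): internal coord 12 + (20)·β' = -0.360680; -0.360680 ∉ [-1.5, -0.7) → out
#3 (-6,-7): internal coord -6 + (-7)·β' = -1.673762; -1.673762 ∉ [-1.5, -0.7) → out
#4 (13,23): internal coord 13 + (23)·β' = -1.214782; -1.214782 ∈ [-1.5, -0.7) → IN Λ

4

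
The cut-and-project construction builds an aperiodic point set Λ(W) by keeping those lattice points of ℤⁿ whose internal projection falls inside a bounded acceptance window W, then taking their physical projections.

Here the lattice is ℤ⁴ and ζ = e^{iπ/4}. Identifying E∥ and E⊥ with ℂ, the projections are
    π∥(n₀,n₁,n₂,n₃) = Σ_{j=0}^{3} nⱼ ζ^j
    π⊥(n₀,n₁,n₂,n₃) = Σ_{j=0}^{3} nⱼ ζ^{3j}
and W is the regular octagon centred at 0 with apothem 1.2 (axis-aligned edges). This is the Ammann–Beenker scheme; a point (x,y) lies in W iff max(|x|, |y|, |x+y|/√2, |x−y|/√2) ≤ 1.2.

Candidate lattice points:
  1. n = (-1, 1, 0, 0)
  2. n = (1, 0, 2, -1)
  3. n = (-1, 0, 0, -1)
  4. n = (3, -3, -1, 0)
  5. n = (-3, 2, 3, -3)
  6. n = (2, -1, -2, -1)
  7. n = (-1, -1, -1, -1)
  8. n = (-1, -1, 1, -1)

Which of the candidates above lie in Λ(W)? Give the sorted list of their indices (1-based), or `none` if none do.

7

Internal map: ζ^{3j} for j=0..3 gives (1,0), (−√2/2,√2/2), (0,−1), (√2/2,√2/2).
candidate 1: n = (-1, 1, 0, 0) → π⊥ ≈ (-1.70711, +0.70711); max(|x|,|y|,|x±y|/√2) = 1.70711 > 1.2 ⇒ ∉ W
candidate 2: n = (1, 0, 2, -1) → π⊥ ≈ (+0.29289, -2.70711); max(|x|,|y|,|x±y|/√2) = 2.70711 > 1.2 ⇒ ∉ W
candidate 3: n = (-1, 0, 0, -1) → π⊥ ≈ (-1.70711, -0.70711); max(|x|,|y|,|x±y|/√2) = 1.70711 > 1.2 ⇒ ∉ W
candidate 4: n = (3, -3, -1, 0) → π⊥ ≈ (+5.12132, -1.12132); max(|x|,|y|,|x±y|/√2) = 5.12132 > 1.2 ⇒ ∉ W
candidate 5: n = (-3, 2, 3, -3) → π⊥ ≈ (-6.53553, -3.70711); max(|x|,|y|,|x±y|/√2) = 7.24264 > 1.2 ⇒ ∉ W
candidate 6: n = (2, -1, -2, -1) → π⊥ ≈ (+2.00000, +0.58579); max(|x|,|y|,|x±y|/√2) = 2.00000 > 1.2 ⇒ ∉ W
candidate 7: n = (-1, -1, -1, -1) → π⊥ ≈ (-1.00000, -0.41421); max(|x|,|y|,|x±y|/√2) = 1.00000 ≤ 1.2 ⇒ ∈ W
candidate 8: n = (-1, -1, 1, -1) → π⊥ ≈ (-1.00000, -2.41421); max(|x|,|y|,|x±y|/√2) = 2.41421 > 1.2 ⇒ ∉ W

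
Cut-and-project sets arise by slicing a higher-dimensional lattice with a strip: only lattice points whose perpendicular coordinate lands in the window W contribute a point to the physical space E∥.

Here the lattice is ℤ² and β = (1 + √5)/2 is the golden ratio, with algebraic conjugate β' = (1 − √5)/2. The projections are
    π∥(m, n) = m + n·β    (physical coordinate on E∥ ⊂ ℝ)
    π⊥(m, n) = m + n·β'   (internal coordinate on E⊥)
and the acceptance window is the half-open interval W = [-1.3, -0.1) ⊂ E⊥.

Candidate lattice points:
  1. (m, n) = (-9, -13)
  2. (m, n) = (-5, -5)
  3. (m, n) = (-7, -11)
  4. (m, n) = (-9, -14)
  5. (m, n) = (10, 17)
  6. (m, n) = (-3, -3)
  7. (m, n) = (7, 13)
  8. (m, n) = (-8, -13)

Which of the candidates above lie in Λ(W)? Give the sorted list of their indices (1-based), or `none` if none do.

1, 3, 4, 5, 6, 7

β' = (1−√5)/2 ≈ -0.6180.
#1 (-9,-13): internal coord -9 + (-13)·β' = -0.9656; -0.9656 ∈ [-1.3, -0.1) → IN Λ
#2 (-5,-5): internal coord -5 + (-5)·β' = -1.9098; -1.9098 ∉ [-1.3, -0.1) → out
#3 (-7,-11): internal coord -7 + (-11)·β' = -0.2016; -0.2016 ∈ [-1.3, -0.1) → IN Λ
#4 (-9,-14): internal coord -9 + (-14)·β' = -0.3475; -0.3475 ∈ [-1.3, -0.1) → IN Λ
#5 (10,17): internal coord 10 + (17)·β' = -0.5066; -0.5066 ∈ [-1.3, -0.1) → IN Λ
#6 (-3,-3): internal coord -3 + (-3)·β' = -1.1459; -1.1459 ∈ [-1.3, -0.1) → IN Λ
#7 (7,13): internal coord 7 + (13)·β' = -1.0344; -1.0344 ∈ [-1.3, -0.1) → IN Λ
#8 (-8,-13): internal coord -8 + (-13)·β' = +0.0344; +0.0344 ∉ [-1.3, -0.1) → out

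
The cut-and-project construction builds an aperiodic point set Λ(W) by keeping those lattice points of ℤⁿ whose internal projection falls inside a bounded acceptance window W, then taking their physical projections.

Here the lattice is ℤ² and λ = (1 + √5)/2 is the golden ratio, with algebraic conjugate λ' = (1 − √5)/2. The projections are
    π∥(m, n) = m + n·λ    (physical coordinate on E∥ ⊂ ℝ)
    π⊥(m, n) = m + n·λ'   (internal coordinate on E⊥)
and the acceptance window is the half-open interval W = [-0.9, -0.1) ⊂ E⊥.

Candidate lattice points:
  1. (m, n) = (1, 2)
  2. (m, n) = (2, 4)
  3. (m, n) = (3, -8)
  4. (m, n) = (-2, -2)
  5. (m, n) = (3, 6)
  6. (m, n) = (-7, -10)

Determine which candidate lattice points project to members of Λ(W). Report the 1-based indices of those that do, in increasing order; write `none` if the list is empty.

Compute λ' = (1−√5)/2 = -0.61803, so π⊥(m,n) = m -0.61803·n.
candidate 1: (m,n)=(1,2) → π∥ = 1+2·λ ≈ 4.23607, π⊥ = 1+2·λ' ≈ -0.23607 ∈ [-0.9, -0.1) ⇒ IN Λ
candidate 2: (m,n)=(2,4) → π∥ = 2+4·λ ≈ 8.47214, π⊥ = 2+4·λ' ≈ -0.47214 ∈ [-0.9, -0.1) ⇒ IN Λ
candidate 3: (m,n)=(3,-8) → π∥ = 3-8·λ ≈ -9.94427, π⊥ = 3-8·λ' ≈ 7.94427 ∉ [-0.9, -0.1) ⇒ out
candidate 4: (m,n)=(-2,-2) → π∥ = -2-2·λ ≈ -5.23607, π⊥ = -2-2·λ' ≈ -0.76393 ∈ [-0.9, -0.1) ⇒ IN Λ
candidate 5: (m,n)=(3,6) → π∥ = 3+6·λ ≈ 12.70820, π⊥ = 3+6·λ' ≈ -0.70820 ∈ [-0.9, -0.1) ⇒ IN Λ
candidate 6: (m,n)=(-7,-10) → π∥ = -7-10·λ ≈ -23.18034, π⊥ = -7-10·λ' ≈ -0.81966 ∈ [-0.9, -0.1) ⇒ IN Λ

1, 2, 4, 5, 6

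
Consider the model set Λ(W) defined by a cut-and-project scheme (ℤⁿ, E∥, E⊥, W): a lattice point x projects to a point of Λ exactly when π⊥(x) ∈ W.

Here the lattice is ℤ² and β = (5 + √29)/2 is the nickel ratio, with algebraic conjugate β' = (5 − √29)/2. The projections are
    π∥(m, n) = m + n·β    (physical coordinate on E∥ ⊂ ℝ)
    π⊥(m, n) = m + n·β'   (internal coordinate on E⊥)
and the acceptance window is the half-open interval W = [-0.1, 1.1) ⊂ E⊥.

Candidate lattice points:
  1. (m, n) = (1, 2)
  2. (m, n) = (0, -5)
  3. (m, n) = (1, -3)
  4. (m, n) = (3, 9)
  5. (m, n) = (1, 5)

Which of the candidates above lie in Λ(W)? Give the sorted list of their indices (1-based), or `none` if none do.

Numerically β ≈ 5.192582 and β' = −1/β ≈ -0.192582.
[1] lift (1,2): star map gives 0.614835; window check -0.1 ≤ 0.614835 < 1.1 is true → IN Λ
[2] lift (0,-5): star map gives 0.962912; window check -0.1 ≤ 0.962912 < 1.1 is true → IN Λ
[3] lift (1,-3): star map gives 1.577747; window check -0.1 ≤ 1.577747 < 1.1 is false → out
[4] lift (3,9): star map gives 1.266758; window check -0.1 ≤ 1.266758 < 1.1 is false → out
[5] lift (1,5): star map gives 0.037088; window check -0.1 ≤ 0.037088 < 1.1 is true → IN Λ

1, 2, 5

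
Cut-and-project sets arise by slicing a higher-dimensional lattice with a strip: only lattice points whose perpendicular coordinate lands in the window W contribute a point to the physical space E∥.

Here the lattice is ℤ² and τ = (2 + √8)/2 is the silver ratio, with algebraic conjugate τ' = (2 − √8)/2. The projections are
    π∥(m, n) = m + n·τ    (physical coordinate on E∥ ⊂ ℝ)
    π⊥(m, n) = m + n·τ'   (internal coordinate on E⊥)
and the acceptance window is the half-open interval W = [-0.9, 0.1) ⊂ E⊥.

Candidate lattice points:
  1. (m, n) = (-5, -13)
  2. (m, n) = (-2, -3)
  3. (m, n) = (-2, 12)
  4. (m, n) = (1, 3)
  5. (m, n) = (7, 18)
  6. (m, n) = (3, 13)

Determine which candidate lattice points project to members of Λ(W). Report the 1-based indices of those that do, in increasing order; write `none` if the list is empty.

2, 4, 5

Compute τ' = (2−√8)/2 = -0.4142, so π⊥(m,n) = m -0.4142·n.
#1 (-5,-13): internal coord -5 + (-13)·τ' = +0.3848; +0.3848 ∉ [-0.9, 0.1) → out
#2 (-2,-3): internal coord -2 + (-3)·τ' = -0.7574; -0.7574 ∈ [-0.9, 0.1) → IN Λ
#3 (-2,12): internal coord -2 + (12)·τ' = -6.9706; -6.9706 ∉ [-0.9, 0.1) → out
#4 (1,3): internal coord 1 + (3)·τ' = -0.2426; -0.2426 ∈ [-0.9, 0.1) → IN Λ
#5 (7,18): internal coord 7 + (18)·τ' = -0.4558; -0.4558 ∈ [-0.9, 0.1) → IN Λ
#6 (3,13): internal coord 3 + (13)·τ' = -2.3848; -2.3848 ∉ [-0.9, 0.1) → out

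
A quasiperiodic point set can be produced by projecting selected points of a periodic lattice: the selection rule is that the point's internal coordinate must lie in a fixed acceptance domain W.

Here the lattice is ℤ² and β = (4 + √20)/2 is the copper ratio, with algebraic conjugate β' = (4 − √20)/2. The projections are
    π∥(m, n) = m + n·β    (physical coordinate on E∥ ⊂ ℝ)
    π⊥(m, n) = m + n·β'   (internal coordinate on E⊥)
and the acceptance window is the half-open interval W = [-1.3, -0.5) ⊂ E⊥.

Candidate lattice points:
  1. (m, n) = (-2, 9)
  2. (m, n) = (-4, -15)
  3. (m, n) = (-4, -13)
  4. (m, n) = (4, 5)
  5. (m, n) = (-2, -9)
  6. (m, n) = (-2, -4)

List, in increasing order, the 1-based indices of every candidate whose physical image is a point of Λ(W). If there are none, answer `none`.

3, 6

Compute β' = (4−√20)/2 = -0.23607, so π⊥(m,n) = m -0.23607·n.
[1] lift (-2,9): star map gives -4.12461; window check -1.3 ≤ -4.12461 < -0.5 is false → out
[2] lift (-4,-15): star map gives -0.45898; window check -1.3 ≤ -0.45898 < -0.5 is false → out
[3] lift (-4,-13): star map gives -0.93112; window check -1.3 ≤ -0.93112 < -0.5 is true → IN Λ
[4] lift (4,5): star map gives 2.81966; window check -1.3 ≤ 2.81966 < -0.5 is false → out
[5] lift (-2,-9): star map gives 0.12461; window check -1.3 ≤ 0.12461 < -0.5 is false → out
[6] lift (-2,-4): star map gives -1.05573; window check -1.3 ≤ -1.05573 < -0.5 is true → IN Λ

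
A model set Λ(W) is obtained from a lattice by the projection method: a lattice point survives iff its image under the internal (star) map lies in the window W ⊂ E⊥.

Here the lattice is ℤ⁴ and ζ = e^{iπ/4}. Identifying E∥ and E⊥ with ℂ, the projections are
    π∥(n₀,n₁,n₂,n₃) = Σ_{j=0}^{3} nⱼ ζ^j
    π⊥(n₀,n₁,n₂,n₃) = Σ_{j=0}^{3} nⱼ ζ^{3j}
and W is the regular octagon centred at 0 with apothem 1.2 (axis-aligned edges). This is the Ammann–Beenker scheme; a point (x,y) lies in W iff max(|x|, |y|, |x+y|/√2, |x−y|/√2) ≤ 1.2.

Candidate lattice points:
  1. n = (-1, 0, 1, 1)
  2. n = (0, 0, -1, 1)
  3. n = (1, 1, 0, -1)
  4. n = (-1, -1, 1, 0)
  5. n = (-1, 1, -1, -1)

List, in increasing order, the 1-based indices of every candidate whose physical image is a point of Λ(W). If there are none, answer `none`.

With ζ = e^{iπ/4} the internal vectors are ζ^0,ζ^3,ζ^6,ζ^9.
#1 (-1, 0, 1, 1): internal (-0.29289, -0.29289); octagon support 0.41421 vs apothem 1.2 → ∈ W
#2 (0, 0, -1, 1): internal (0.70711, 1.70711); octagon support 1.70711 vs apothem 1.2 → ∉ W
#3 (1, 1, 0, -1): internal (-0.41421, 0.00000); octagon support 0.41421 vs apothem 1.2 → ∈ W
#4 (-1, -1, 1, 0): internal (-0.29289, -1.70711); octagon support 1.70711 vs apothem 1.2 → ∉ W
#5 (-1, 1, -1, -1): internal (-2.41421, 1.00000); octagon support 2.41421 vs apothem 1.2 → ∉ W

1, 3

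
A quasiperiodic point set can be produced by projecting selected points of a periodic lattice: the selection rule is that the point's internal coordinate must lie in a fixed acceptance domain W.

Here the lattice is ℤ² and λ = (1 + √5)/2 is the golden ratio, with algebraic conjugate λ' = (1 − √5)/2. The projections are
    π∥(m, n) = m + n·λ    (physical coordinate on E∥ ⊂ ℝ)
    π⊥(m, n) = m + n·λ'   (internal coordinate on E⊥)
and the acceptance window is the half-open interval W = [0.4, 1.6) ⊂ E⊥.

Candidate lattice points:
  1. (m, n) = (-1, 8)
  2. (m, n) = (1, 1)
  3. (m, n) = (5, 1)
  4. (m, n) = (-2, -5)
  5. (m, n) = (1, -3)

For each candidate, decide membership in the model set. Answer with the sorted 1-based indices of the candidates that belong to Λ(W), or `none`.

4

Compute λ' = (1−√5)/2 = -0.6180, so π⊥(m,n) = m -0.6180·n.
#1 (-1,8): internal coord -1 + (8)·λ' = -5.9443; -5.9443 ∉ [0.4, 1.6) → out
#2 (1,1): internal coord 1 + (1)·λ' = +0.3820; +0.3820 ∉ [0.4, 1.6) → out
#3 (5,1): internal coord 5 + (1)·λ' = +4.3820; +4.3820 ∉ [0.4, 1.6) → out
#4 (-2,-5): internal coord -2 + (-5)·λ' = +1.0902; +1.0902 ∈ [0.4, 1.6) → IN Λ
#5 (1,-3): internal coord 1 + (-3)·λ' = +2.8541; +2.8541 ∉ [0.4, 1.6) → out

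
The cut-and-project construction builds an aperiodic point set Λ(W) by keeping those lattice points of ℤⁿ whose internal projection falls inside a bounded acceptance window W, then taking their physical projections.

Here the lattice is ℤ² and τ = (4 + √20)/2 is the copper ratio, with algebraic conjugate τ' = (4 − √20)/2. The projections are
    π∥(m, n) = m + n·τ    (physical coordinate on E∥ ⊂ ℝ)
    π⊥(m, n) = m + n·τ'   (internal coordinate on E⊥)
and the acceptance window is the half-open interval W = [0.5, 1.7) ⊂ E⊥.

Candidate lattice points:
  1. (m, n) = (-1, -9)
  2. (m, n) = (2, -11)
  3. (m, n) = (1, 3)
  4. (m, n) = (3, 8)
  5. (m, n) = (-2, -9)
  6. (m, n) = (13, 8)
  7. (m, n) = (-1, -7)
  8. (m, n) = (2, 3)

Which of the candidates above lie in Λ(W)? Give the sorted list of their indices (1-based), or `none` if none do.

τ' = (4−√20)/2 ≈ -0.236068.
candidate 1: (m,n)=(-1,-9) → π∥ = -1-9·τ ≈ -39.124612, π⊥ = -1-9·τ' ≈ 1.124612 ∈ [0.5, 1.7) ⇒ IN Λ
candidate 2: (m,n)=(2,-11) → π∥ = 2-11·τ ≈ -44.596748, π⊥ = 2-11·τ' ≈ 4.596748 ∉ [0.5, 1.7) ⇒ out
candidate 3: (m,n)=(1,3) → π∥ = 1+3·τ ≈ 13.708204, π⊥ = 1+3·τ' ≈ 0.291796 ∉ [0.5, 1.7) ⇒ out
candidate 4: (m,n)=(3,8) → π∥ = 3+8·τ ≈ 36.888544, π⊥ = 3+8·τ' ≈ 1.111456 ∈ [0.5, 1.7) ⇒ IN Λ
candidate 5: (m,n)=(-2,-9) → π∥ = -2-9·τ ≈ -40.124612, π⊥ = -2-9·τ' ≈ 0.124612 ∉ [0.5, 1.7) ⇒ out
candidate 6: (m,n)=(13,8) → π∥ = 13+8·τ ≈ 46.888544, π⊥ = 13+8·τ' ≈ 11.111456 ∉ [0.5, 1.7) ⇒ out
candidate 7: (m,n)=(-1,-7) → π∥ = -1-7·τ ≈ -30.652476, π⊥ = -1-7·τ' ≈ 0.652476 ∈ [0.5, 1.7) ⇒ IN Λ
candidate 8: (m,n)=(2,3) → π∥ = 2+3·τ ≈ 14.708204, π⊥ = 2+3·τ' ≈ 1.291796 ∈ [0.5, 1.7) ⇒ IN Λ

1, 4, 7, 8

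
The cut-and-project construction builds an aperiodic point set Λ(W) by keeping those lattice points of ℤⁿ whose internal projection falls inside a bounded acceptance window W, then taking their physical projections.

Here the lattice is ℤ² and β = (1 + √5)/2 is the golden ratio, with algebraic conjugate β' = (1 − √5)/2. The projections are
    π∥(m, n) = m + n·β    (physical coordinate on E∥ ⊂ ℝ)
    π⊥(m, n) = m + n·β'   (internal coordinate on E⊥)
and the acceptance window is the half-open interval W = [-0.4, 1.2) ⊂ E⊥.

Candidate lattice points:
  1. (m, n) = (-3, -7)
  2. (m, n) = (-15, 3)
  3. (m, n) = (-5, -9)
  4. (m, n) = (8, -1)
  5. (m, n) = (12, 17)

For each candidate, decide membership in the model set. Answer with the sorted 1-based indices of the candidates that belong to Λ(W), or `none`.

Compute β' = (1−√5)/2 = -0.6180, so π⊥(m,n) = m -0.6180·n.
candidate 1: (m,n)=(-3,-7) → π∥ = -3-7·β ≈ -14.3262, π⊥ = -3-7·β' ≈ 1.3262 ∉ [-0.4, 1.2) ⇒ out
candidate 2: (m,n)=(-15,3) → π∥ = -15+3·β ≈ -10.1459, π⊥ = -15+3·β' ≈ -16.8541 ∉ [-0.4, 1.2) ⇒ out
candidate 3: (m,n)=(-5,-9) → π∥ = -5-9·β ≈ -19.5623, π⊥ = -5-9·β' ≈ 0.5623 ∈ [-0.4, 1.2) ⇒ IN Λ
candidate 4: (m,n)=(8,-1) → π∥ = 8-1·β ≈ 6.3820, π⊥ = 8-1·β' ≈ 8.6180 ∉ [-0.4, 1.2) ⇒ out
candidate 5: (m,n)=(12,17) → π∥ = 12+17·β ≈ 39.5066, π⊥ = 12+17·β' ≈ 1.4934 ∉ [-0.4, 1.2) ⇒ out

3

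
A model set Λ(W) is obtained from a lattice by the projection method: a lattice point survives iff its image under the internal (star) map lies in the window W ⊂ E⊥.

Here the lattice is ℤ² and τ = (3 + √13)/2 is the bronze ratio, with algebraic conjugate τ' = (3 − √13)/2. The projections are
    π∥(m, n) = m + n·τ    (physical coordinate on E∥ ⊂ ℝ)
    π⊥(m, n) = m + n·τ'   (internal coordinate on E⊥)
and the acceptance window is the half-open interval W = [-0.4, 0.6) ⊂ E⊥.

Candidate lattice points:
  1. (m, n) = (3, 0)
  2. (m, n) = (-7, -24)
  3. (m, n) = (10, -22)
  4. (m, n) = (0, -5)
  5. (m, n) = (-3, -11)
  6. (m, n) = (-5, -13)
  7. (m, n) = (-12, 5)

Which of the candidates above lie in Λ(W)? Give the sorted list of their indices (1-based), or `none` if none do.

2, 5

τ' = (3−√13)/2 ≈ -0.3028.
candidate 1: (m,n)=(3,0) → π∥ = 3+0·τ ≈ 3.0000, π⊥ = 3+0·τ' ≈ 3.0000 ∉ [-0.4, 0.6) ⇒ out
candidate 2: (m,n)=(-7,-24) → π∥ = -7-24·τ ≈ -86.2666, π⊥ = -7-24·τ' ≈ 0.2666 ∈ [-0.4, 0.6) ⇒ IN Λ
candidate 3: (m,n)=(10,-22) → π∥ = 10-22·τ ≈ -62.6611, π⊥ = 10-22·τ' ≈ 16.6611 ∉ [-0.4, 0.6) ⇒ out
candidate 4: (m,n)=(0,-5) → π∥ = 0-5·τ ≈ -16.5139, π⊥ = 0-5·τ' ≈ 1.5139 ∉ [-0.4, 0.6) ⇒ out
candidate 5: (m,n)=(-3,-11) → π∥ = -3-11·τ ≈ -39.3305, π⊥ = -3-11·τ' ≈ 0.3305 ∈ [-0.4, 0.6) ⇒ IN Λ
candidate 6: (m,n)=(-5,-13) → π∥ = -5-13·τ ≈ -47.9361, π⊥ = -5-13·τ' ≈ -1.0639 ∉ [-0.4, 0.6) ⇒ out
candidate 7: (m,n)=(-12,5) → π∥ = -12+5·τ ≈ 4.5139, π⊥ = -12+5·τ' ≈ -13.5139 ∉ [-0.4, 0.6) ⇒ out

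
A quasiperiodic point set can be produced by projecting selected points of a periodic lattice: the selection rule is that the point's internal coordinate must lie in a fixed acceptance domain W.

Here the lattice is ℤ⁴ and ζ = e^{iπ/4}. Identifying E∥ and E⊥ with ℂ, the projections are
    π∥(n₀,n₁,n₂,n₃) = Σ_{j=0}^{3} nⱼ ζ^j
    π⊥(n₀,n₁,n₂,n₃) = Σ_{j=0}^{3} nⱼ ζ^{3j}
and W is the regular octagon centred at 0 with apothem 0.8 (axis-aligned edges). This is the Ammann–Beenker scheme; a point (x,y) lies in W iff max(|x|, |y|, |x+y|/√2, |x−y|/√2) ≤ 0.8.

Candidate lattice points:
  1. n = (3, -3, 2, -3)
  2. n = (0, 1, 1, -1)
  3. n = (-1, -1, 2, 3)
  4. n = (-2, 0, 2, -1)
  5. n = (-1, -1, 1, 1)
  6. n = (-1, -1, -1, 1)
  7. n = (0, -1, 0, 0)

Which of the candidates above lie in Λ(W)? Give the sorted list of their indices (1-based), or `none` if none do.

none

With ζ = e^{iπ/4} the internal vectors are ζ^0,ζ^3,ζ^6,ζ^9.
candidate 1: n = (3, -3, 2, -3) → π⊥ ≈ (+3.00000, -6.24264); max(|x|,|y|,|x±y|/√2) = 6.53553 > 0.8 ⇒ ∉ W
candidate 2: n = (0, 1, 1, -1) → π⊥ ≈ (-1.41421, -1.00000); max(|x|,|y|,|x±y|/√2) = 1.70711 > 0.8 ⇒ ∉ W
candidate 3: n = (-1, -1, 2, 3) → π⊥ ≈ (+1.82843, -0.58579); max(|x|,|y|,|x±y|/√2) = 1.82843 > 0.8 ⇒ ∉ W
candidate 4: n = (-2, 0, 2, -1) → π⊥ ≈ (-2.70711, -2.70711); max(|x|,|y|,|x±y|/√2) = 3.82843 > 0.8 ⇒ ∉ W
candidate 5: n = (-1, -1, 1, 1) → π⊥ ≈ (+0.41421, -1.00000); max(|x|,|y|,|x±y|/√2) = 1.00000 > 0.8 ⇒ ∉ W
candidate 6: n = (-1, -1, -1, 1) → π⊥ ≈ (+0.41421, +1.00000); max(|x|,|y|,|x±y|/√2) = 1.00000 > 0.8 ⇒ ∉ W
candidate 7: n = (0, -1, 0, 0) → π⊥ ≈ (+0.70711, -0.70711); max(|x|,|y|,|x±y|/√2) = 1.00000 > 0.8 ⇒ ∉ W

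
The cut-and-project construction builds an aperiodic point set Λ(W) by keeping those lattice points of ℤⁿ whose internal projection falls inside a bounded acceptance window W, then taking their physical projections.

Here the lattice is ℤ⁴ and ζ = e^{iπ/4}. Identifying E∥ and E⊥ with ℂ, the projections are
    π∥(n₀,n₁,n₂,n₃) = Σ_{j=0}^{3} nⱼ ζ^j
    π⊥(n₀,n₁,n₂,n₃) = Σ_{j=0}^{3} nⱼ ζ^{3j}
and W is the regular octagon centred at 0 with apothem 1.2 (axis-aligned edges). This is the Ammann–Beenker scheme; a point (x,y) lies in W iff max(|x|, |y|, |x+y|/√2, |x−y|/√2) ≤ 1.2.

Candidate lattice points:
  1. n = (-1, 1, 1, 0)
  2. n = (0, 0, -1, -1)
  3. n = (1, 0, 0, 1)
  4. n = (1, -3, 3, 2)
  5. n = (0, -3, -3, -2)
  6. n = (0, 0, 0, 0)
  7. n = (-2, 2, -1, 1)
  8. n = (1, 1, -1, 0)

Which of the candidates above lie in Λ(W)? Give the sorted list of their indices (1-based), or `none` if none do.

2, 5, 6

Internal map: ζ^{3j} for j=0..3 gives (1,0), (−√2/2,√2/2), (0,−1), (√2/2,√2/2).
candidate 1: n = (-1, 1, 1, 0) → π⊥ ≈ (-1.70711, -0.29289); max(|x|,|y|,|x±y|/√2) = 1.70711 > 1.2 ⇒ ∉ W
candidate 2: n = (0, 0, -1, -1) → π⊥ ≈ (-0.70711, +0.29289); max(|x|,|y|,|x±y|/√2) = 0.70711 ≤ 1.2 ⇒ ∈ W
candidate 3: n = (1, 0, 0, 1) → π⊥ ≈ (+1.70711, +0.70711); max(|x|,|y|,|x±y|/√2) = 1.70711 > 1.2 ⇒ ∉ W
candidate 4: n = (1, -3, 3, 2) → π⊥ ≈ (+4.53553, -3.70711); max(|x|,|y|,|x±y|/√2) = 5.82843 > 1.2 ⇒ ∉ W
candidate 5: n = (0, -3, -3, -2) → π⊥ ≈ (+0.70711, -0.53553); max(|x|,|y|,|x±y|/√2) = 0.87868 ≤ 1.2 ⇒ ∈ W
candidate 6: n = (0, 0, 0, 0) → π⊥ ≈ (+0.00000, +0.00000); max(|x|,|y|,|x±y|/√2) = 0.00000 ≤ 1.2 ⇒ ∈ W
candidate 7: n = (-2, 2, -1, 1) → π⊥ ≈ (-2.70711, +3.12132); max(|x|,|y|,|x±y|/√2) = 4.12132 > 1.2 ⇒ ∉ W
candidate 8: n = (1, 1, -1, 0) → π⊥ ≈ (+0.29289, +1.70711); max(|x|,|y|,|x±y|/√2) = 1.70711 > 1.2 ⇒ ∉ W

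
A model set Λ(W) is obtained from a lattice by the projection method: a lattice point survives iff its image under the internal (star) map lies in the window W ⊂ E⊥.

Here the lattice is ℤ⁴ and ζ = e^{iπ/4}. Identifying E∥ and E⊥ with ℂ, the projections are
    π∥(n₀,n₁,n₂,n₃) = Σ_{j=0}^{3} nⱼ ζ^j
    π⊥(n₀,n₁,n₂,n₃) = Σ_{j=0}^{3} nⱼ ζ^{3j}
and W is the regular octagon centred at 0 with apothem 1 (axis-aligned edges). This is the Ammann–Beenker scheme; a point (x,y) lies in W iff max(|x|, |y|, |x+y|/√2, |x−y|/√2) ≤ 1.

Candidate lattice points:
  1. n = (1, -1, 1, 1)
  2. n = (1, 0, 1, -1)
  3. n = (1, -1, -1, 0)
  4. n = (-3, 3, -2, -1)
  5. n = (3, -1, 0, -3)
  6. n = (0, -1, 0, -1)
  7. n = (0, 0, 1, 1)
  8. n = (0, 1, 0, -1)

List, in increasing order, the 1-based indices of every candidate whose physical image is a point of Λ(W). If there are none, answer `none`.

π⊥(n) = n₀ + n₁ζ³ + n₂ζ⁶ + n₃ζ⁹ where ζ = e^{iπ/4}.
candidate 1: n = (1, -1, 1, 1) → π⊥ ≈ (+2.4142, -1.0000); max(|x|,|y|,|x±y|/√2) = 2.4142 > 1 ⇒ ∉ W
candidate 2: n = (1, 0, 1, -1) → π⊥ ≈ (+0.2929, -1.7071); max(|x|,|y|,|x±y|/√2) = 1.7071 > 1 ⇒ ∉ W
candidate 3: n = (1, -1, -1, 0) → π⊥ ≈ (+1.7071, +0.2929); max(|x|,|y|,|x±y|/√2) = 1.7071 > 1 ⇒ ∉ W
candidate 4: n = (-3, 3, -2, -1) → π⊥ ≈ (-5.8284, +3.4142); max(|x|,|y|,|x±y|/√2) = 6.5355 > 1 ⇒ ∉ W
candidate 5: n = (3, -1, 0, -3) → π⊥ ≈ (+1.5858, -2.8284); max(|x|,|y|,|x±y|/√2) = 3.1213 > 1 ⇒ ∉ W
candidate 6: n = (0, -1, 0, -1) → π⊥ ≈ (+0.0000, -1.4142); max(|x|,|y|,|x±y|/√2) = 1.4142 > 1 ⇒ ∉ W
candidate 7: n = (0, 0, 1, 1) → π⊥ ≈ (+0.7071, -0.2929); max(|x|,|y|,|x±y|/√2) = 0.7071 ≤ 1 ⇒ ∈ W
candidate 8: n = (0, 1, 0, -1) → π⊥ ≈ (-1.4142, +0.0000); max(|x|,|y|,|x±y|/√2) = 1.4142 > 1 ⇒ ∉ W

7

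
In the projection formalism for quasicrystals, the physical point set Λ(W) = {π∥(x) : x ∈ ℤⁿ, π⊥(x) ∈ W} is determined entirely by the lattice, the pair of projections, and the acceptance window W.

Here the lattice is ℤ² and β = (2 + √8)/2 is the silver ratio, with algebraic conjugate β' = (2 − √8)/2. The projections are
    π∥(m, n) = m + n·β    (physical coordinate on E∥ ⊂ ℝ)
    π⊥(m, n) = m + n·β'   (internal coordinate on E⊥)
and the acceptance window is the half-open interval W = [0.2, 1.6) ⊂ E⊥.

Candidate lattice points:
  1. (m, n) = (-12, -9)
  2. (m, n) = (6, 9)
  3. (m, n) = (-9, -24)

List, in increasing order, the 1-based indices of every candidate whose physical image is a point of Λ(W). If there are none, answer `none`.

3

β' = (2−√8)/2 ≈ -0.41421.
candidate 1: (m,n)=(-12,-9) → π∥ = -12-9·β ≈ -33.72792, π⊥ = -12-9·β' ≈ -8.27208 ∉ [0.2, 1.6) ⇒ out
candidate 2: (m,n)=(6,9) → π∥ = 6+9·β ≈ 27.72792, π⊥ = 6+9·β' ≈ 2.27208 ∉ [0.2, 1.6) ⇒ out
candidate 3: (m,n)=(-9,-24) → π∥ = -9-24·β ≈ -66.94113, π⊥ = -9-24·β' ≈ 0.94113 ∈ [0.2, 1.6) ⇒ IN Λ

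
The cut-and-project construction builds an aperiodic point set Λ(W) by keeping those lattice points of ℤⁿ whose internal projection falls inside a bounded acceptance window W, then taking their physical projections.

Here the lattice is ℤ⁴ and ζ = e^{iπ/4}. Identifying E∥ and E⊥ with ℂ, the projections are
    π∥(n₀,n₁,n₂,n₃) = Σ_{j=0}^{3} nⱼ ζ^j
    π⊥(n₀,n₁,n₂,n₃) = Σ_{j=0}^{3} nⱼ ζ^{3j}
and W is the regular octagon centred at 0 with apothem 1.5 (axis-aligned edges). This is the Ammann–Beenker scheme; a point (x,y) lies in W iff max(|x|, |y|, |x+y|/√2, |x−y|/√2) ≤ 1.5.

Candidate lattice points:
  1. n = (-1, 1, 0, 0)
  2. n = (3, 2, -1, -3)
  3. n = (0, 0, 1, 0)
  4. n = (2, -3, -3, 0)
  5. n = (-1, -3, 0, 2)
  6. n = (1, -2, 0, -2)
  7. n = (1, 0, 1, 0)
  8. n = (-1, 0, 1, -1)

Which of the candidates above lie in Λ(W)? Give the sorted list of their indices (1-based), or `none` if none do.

With ζ = e^{iπ/4} the internal vectors are ζ^0,ζ^3,ζ^6,ζ^9.
candidate 1: n = (-1, 1, 0, 0) → π⊥ ≈ (-1.70711, +0.70711); max(|x|,|y|,|x±y|/√2) = 1.70711 > 1.5 ⇒ ∉ W
candidate 2: n = (3, 2, -1, -3) → π⊥ ≈ (-0.53553, +0.29289); max(|x|,|y|,|x±y|/√2) = 0.58579 ≤ 1.5 ⇒ ∈ W
candidate 3: n = (0, 0, 1, 0) → π⊥ ≈ (+0.00000, -1.00000); max(|x|,|y|,|x±y|/√2) = 1.00000 ≤ 1.5 ⇒ ∈ W
candidate 4: n = (2, -3, -3, 0) → π⊥ ≈ (+4.12132, +0.87868); max(|x|,|y|,|x±y|/√2) = 4.12132 > 1.5 ⇒ ∉ W
candidate 5: n = (-1, -3, 0, 2) → π⊥ ≈ (+2.53553, -0.70711); max(|x|,|y|,|x±y|/√2) = 2.53553 > 1.5 ⇒ ∉ W
candidate 6: n = (1, -2, 0, -2) → π⊥ ≈ (+1.00000, -2.82843); max(|x|,|y|,|x±y|/√2) = 2.82843 > 1.5 ⇒ ∉ W
candidate 7: n = (1, 0, 1, 0) → π⊥ ≈ (+1.00000, -1.00000); max(|x|,|y|,|x±y|/√2) = 1.41421 ≤ 1.5 ⇒ ∈ W
candidate 8: n = (-1, 0, 1, -1) → π⊥ ≈ (-1.70711, -1.70711); max(|x|,|y|,|x±y|/√2) = 2.41421 > 1.5 ⇒ ∉ W

2, 3, 7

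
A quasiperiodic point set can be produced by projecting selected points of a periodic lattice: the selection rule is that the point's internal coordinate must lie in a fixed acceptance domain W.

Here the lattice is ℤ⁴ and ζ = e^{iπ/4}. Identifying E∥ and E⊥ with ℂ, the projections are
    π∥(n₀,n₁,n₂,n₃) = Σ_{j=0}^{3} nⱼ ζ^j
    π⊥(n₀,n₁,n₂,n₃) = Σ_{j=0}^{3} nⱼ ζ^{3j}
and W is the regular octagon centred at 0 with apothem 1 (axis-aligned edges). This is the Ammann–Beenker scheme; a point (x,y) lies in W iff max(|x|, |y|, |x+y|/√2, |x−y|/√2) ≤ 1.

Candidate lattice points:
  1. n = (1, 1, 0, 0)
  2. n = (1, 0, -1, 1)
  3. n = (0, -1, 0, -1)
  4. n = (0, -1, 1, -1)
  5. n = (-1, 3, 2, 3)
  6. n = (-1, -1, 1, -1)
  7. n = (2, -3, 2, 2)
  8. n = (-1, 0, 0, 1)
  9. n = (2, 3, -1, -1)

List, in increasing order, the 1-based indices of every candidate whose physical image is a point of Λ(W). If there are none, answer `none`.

1, 8

Internal map: ζ^{3j} for j=0..3 gives (1,0), (−√2/2,√2/2), (0,−1), (√2/2,√2/2).
#1 (1, 1, 0, 0): internal (0.29289, 0.70711); octagon support 0.70711 vs apothem 1 → ∈ W
#2 (1, 0, -1, 1): internal (1.70711, 1.70711); octagon support 2.41421 vs apothem 1 → ∉ W
#3 (0, -1, 0, -1): internal (0.00000, -1.41421); octagon support 1.41421 vs apothem 1 → ∉ W
#4 (0, -1, 1, -1): internal (0.00000, -2.41421); octagon support 2.41421 vs apothem 1 → ∉ W
#5 (-1, 3, 2, 3): internal (-1.00000, 2.24264); octagon support 2.29289 vs apothem 1 → ∉ W
#6 (-1, -1, 1, -1): internal (-1.00000, -2.41421); octagon support 2.41421 vs apothem 1 → ∉ W
#7 (2, -3, 2, 2): internal (5.53553, -2.70711); octagon support 5.82843 vs apothem 1 → ∉ W
#8 (-1, 0, 0, 1): internal (-0.29289, 0.70711); octagon support 0.70711 vs apothem 1 → ∈ W
#9 (2, 3, -1, -1): internal (-0.82843, 2.41421); octagon support 2.41421 vs apothem 1 → ∉ W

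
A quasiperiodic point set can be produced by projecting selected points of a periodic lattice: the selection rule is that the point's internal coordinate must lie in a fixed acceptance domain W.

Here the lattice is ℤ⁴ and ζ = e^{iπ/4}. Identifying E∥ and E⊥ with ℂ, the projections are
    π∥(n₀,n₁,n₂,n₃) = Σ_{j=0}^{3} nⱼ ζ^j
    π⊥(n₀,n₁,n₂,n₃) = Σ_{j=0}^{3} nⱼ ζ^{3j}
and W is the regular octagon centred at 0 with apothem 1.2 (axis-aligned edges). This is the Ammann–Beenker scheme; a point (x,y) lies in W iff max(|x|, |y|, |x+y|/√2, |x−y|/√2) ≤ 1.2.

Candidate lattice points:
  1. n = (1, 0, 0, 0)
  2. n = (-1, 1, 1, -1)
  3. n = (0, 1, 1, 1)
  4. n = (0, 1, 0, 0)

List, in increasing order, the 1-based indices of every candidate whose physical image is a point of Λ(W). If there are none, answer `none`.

1, 3, 4

π⊥(n) = n₀ + n₁ζ³ + n₂ζ⁶ + n₃ζ⁹ where ζ = e^{iπ/4}.
#1 (1, 0, 0, 0): internal (1.0000, 0.0000); octagon support 1.0000 vs apothem 1.2 → ∈ W
#2 (-1, 1, 1, -1): internal (-2.4142, -1.0000); octagon support 2.4142 vs apothem 1.2 → ∉ W
#3 (0, 1, 1, 1): internal (0.0000, 0.4142); octagon support 0.4142 vs apothem 1.2 → ∈ W
#4 (0, 1, 0, 0): internal (-0.7071, 0.7071); octagon support 1.0000 vs apothem 1.2 → ∈ W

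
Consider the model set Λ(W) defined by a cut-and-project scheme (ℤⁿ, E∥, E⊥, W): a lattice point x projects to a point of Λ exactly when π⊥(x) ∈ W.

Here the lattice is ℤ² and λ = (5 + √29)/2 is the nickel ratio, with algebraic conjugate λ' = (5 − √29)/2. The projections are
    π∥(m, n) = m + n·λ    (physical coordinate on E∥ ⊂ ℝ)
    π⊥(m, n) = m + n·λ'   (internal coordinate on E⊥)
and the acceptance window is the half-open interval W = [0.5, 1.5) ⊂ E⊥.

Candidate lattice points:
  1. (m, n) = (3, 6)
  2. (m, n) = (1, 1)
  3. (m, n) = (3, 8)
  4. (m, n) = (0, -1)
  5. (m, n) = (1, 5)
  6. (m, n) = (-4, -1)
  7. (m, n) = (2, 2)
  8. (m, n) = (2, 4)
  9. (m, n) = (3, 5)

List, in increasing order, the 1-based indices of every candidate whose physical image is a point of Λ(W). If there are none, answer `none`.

Numerically λ ≈ 5.192582 and λ' = −1/λ ≈ -0.192582.
#1 (3,6): internal coord 3 + (6)·λ' = +1.844506; +1.844506 ∉ [0.5, 1.5) → out
#2 (1,1): internal coord 1 + (1)·λ' = +0.807418; +0.807418 ∈ [0.5, 1.5) → IN Λ
#3 (3,8): internal coord 3 + (8)·λ' = +1.459341; +1.459341 ∈ [0.5, 1.5) → IN Λ
#4 (0,-1): internal coord 0 + (-1)·λ' = +0.192582; +0.192582 ∉ [0.5, 1.5) → out
#5 (1,5): internal coord 1 + (5)·λ' = +0.037088; +0.037088 ∉ [0.5, 1.5) → out
#6 (-4,-1): internal coord -4 + (-1)·λ' = -3.807418; -3.807418 ∉ [0.5, 1.5) → out
#7 (2,2): internal coord 2 + (2)·λ' = +1.614835; +1.614835 ∉ [0.5, 1.5) → out
#8 (2,4): internal coord 2 + (4)·λ' = +1.229670; +1.229670 ∈ [0.5, 1.5) → IN Λ
#9 (3,5): internal coord 3 + (5)·λ' = +2.037088; +2.037088 ∉ [0.5, 1.5) → out

2, 3, 8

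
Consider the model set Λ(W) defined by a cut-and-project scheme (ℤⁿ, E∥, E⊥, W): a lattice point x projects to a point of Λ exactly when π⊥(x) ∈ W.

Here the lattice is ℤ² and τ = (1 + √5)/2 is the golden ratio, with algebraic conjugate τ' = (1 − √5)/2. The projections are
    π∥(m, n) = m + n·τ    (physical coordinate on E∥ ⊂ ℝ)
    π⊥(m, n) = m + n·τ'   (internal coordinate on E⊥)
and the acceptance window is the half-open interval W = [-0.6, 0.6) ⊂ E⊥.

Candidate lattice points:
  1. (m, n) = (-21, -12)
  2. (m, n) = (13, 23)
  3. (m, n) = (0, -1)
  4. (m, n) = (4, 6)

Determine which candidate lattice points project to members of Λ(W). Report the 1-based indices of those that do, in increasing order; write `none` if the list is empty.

Compute τ' = (1−√5)/2 = -0.61803, so π⊥(m,n) = m -0.61803·n.
candidate 1: (m,n)=(-21,-12) → π∥ = -21-12·τ ≈ -40.41641, π⊥ = -21-12·τ' ≈ -13.58359 ∉ [-0.6, 0.6) ⇒ out
candidate 2: (m,n)=(13,23) → π∥ = 13+23·τ ≈ 50.21478, π⊥ = 13+23·τ' ≈ -1.21478 ∉ [-0.6, 0.6) ⇒ out
candidate 3: (m,n)=(0,-1) → π∥ = 0-1·τ ≈ -1.61803, π⊥ = 0-1·τ' ≈ 0.61803 ∉ [-0.6, 0.6) ⇒ out
candidate 4: (m,n)=(4,6) → π∥ = 4+6·τ ≈ 13.70820, π⊥ = 4+6·τ' ≈ 0.29180 ∈ [-0.6, 0.6) ⇒ IN Λ

4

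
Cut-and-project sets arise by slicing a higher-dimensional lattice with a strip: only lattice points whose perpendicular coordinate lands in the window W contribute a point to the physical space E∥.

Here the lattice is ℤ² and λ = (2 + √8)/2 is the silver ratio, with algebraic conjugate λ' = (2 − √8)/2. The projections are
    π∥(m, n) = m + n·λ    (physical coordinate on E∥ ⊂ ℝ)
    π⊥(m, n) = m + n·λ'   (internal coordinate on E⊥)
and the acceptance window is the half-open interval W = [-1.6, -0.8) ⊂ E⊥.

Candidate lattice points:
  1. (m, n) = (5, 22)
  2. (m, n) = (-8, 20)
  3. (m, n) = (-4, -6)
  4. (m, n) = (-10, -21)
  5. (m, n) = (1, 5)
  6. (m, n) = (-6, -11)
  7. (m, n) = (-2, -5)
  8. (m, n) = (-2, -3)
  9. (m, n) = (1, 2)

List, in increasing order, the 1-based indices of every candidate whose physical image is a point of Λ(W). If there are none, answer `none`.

λ' = (2−√8)/2 ≈ -0.41421.
#1 (5,22): internal coord 5 + (22)·λ' = -4.11270; -4.11270 ∉ [-1.6, -0.8) → out
#2 (-8,20): internal coord -8 + (20)·λ' = -16.28427; -16.28427 ∉ [-1.6, -0.8) → out
#3 (-4,-6): internal coord -4 + (-6)·λ' = -1.51472; -1.51472 ∈ [-1.6, -0.8) → IN Λ
#4 (-10,-21): internal coord -10 + (-21)·λ' = -1.30152; -1.30152 ∈ [-1.6, -0.8) → IN Λ
#5 (1,5): internal coord 1 + (5)·λ' = -1.07107; -1.07107 ∈ [-1.6, -0.8) → IN Λ
#6 (-6,-11): internal coord -6 + (-11)·λ' = -1.44365; -1.44365 ∈ [-1.6, -0.8) → IN Λ
#7 (-2,-5): internal coord -2 + (-5)·λ' = +0.07107; +0.07107 ∉ [-1.6, -0.8) → out
#8 (-2,-3): internal coord -2 + (-3)·λ' = -0.75736; -0.75736 ∉ [-1.6, -0.8) → out
#9 (1,2): internal coord 1 + (2)·λ' = +0.17157; +0.17157 ∉ [-1.6, -0.8) → out

3, 4, 5, 6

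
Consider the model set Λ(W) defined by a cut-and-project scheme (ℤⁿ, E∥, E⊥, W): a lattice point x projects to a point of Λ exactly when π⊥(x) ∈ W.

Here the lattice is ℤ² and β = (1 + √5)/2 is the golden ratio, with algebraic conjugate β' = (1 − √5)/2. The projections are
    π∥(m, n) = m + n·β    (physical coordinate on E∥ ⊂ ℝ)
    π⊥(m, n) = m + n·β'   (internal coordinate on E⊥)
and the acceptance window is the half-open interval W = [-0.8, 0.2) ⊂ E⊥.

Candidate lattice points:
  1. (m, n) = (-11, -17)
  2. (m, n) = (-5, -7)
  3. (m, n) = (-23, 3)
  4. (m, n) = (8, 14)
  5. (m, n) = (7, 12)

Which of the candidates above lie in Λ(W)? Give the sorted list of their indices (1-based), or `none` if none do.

1, 2, 4, 5

Compute β' = (1−√5)/2 = -0.61803, so π⊥(m,n) = m -0.61803·n.
#1 (-11,-17): internal coord -11 + (-17)·β' = -0.49342; -0.49342 ∈ [-0.8, 0.2) → IN Λ
#2 (-5,-7): internal coord -5 + (-7)·β' = -0.67376; -0.67376 ∈ [-0.8, 0.2) → IN Λ
#3 (-23,3): internal coord -23 + (3)·β' = -24.85410; -24.85410 ∉ [-0.8, 0.2) → out
#4 (8,14): internal coord 8 + (14)·β' = -0.65248; -0.65248 ∈ [-0.8, 0.2) → IN Λ
#5 (7,12): internal coord 7 + (12)·β' = -0.41641; -0.41641 ∈ [-0.8, 0.2) → IN Λ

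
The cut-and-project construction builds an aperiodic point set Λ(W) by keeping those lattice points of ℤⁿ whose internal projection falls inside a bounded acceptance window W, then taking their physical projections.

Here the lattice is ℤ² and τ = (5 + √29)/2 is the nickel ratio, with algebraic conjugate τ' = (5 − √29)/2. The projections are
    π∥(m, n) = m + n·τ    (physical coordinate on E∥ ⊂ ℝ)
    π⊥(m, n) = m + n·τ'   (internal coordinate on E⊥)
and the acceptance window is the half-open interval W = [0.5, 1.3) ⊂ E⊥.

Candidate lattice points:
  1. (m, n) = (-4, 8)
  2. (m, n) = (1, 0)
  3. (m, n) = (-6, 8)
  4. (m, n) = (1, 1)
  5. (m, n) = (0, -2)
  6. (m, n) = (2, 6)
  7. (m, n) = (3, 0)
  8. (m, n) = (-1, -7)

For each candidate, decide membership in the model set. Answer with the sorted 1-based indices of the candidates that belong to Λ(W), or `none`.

2, 4, 6

Numerically τ ≈ 5.19258 and τ' = −1/τ ≈ -0.19258.
candidate 1: (m,n)=(-4,8) → π∥ = -4+8·τ ≈ 37.54066, π⊥ = -4+8·τ' ≈ -5.54066 ∉ [0.5, 1.3) ⇒ out
candidate 2: (m,n)=(1,0) → π∥ = 1+0·τ ≈ 1.00000, π⊥ = 1+0·τ' ≈ 1.00000 ∈ [0.5, 1.3) ⇒ IN Λ
candidate 3: (m,n)=(-6,8) → π∥ = -6+8·τ ≈ 35.54066, π⊥ = -6+8·τ' ≈ -7.54066 ∉ [0.5, 1.3) ⇒ out
candidate 4: (m,n)=(1,1) → π∥ = 1+1·τ ≈ 6.19258, π⊥ = 1+1·τ' ≈ 0.80742 ∈ [0.5, 1.3) ⇒ IN Λ
candidate 5: (m,n)=(0,-2) → π∥ = 0-2·τ ≈ -10.38516, π⊥ = 0-2·τ' ≈ 0.38516 ∉ [0.5, 1.3) ⇒ out
candidate 6: (m,n)=(2,6) → π∥ = 2+6·τ ≈ 33.15549, π⊥ = 2+6·τ' ≈ 0.84451 ∈ [0.5, 1.3) ⇒ IN Λ
candidate 7: (m,n)=(3,0) → π∥ = 3+0·τ ≈ 3.00000, π⊥ = 3+0·τ' ≈ 3.00000 ∉ [0.5, 1.3) ⇒ out
candidate 8: (m,n)=(-1,-7) → π∥ = -1-7·τ ≈ -37.34808, π⊥ = -1-7·τ' ≈ 0.34808 ∉ [0.5, 1.3) ⇒ out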